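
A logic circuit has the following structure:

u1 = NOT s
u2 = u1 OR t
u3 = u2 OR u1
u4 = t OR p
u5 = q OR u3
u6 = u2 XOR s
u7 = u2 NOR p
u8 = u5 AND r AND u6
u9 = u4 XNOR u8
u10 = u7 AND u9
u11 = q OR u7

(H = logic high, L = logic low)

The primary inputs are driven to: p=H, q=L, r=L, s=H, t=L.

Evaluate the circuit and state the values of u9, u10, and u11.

u9 = L, u10 = L, u11 = L

u1 = NOT s = NOT H = L
u2 = u1 OR t = L OR L = L
u3 = u2 OR u1 = L OR L = L
u4 = t OR p = L OR H = H
u5 = q OR u3 = L OR L = L
u6 = u2 XOR s = L XOR H = H
u7 = u2 NOR p = L NOR H = L
u8 = u5 AND r AND u6 = L AND L AND H = L
u9 = u4 XNOR u8 = H XNOR L = L
u10 = u7 AND u9 = L AND L = L
u11 = q OR u7 = L OR L = L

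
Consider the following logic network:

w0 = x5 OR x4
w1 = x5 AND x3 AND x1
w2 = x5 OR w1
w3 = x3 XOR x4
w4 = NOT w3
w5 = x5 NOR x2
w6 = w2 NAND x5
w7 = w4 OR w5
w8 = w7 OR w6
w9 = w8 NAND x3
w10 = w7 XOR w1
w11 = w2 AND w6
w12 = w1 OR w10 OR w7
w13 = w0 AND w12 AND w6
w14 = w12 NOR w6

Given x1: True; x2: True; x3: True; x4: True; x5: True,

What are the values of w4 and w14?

w4 = True, w14 = False

w1 = x5 AND x3 AND x1 = True AND True AND True = True
w2 = x5 OR w1 = True OR True = True
w3 = x3 XOR x4 = True XOR True = False
w4 = NOT w3 = NOT False = True
w5 = x5 NOR x2 = True NOR True = False
w6 = w2 NAND x5 = True NAND True = False
w7 = w4 OR w5 = True OR False = True
w10 = w7 XOR w1 = True XOR True = False
w12 = w1 OR w10 OR w7 = True OR False OR True = True
w14 = w12 NOR w6 = True NOR False = False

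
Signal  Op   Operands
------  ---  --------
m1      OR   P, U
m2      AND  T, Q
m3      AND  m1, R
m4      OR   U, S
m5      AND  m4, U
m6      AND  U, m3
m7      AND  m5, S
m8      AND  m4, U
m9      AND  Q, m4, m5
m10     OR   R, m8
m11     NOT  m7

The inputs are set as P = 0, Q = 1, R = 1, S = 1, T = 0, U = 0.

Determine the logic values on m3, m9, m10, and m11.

m3 = 0; m9 = 0; m10 = 1; m11 = 1

m1 = P OR U = 0 OR 0 = 0
m3 = m1 AND R = 0 AND 1 = 0
m4 = U OR S = 0 OR 1 = 1
m5 = m4 AND U = 1 AND 0 = 0
m7 = m5 AND S = 0 AND 1 = 0
m8 = m4 AND U = 1 AND 0 = 0
m9 = Q AND m4 AND m5 = 1 AND 1 AND 0 = 0
m10 = R OR m8 = 1 OR 0 = 1
m11 = NOT m7 = NOT 0 = 1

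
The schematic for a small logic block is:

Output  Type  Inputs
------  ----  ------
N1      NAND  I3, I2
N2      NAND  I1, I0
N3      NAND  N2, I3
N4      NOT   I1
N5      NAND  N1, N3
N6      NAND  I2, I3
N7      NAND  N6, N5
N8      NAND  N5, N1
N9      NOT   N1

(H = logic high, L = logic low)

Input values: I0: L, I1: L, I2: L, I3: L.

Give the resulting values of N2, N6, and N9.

N1 = I3 NAND I2 = L NAND L = H
N2 = I1 NAND I0 = L NAND L = H
N6 = I2 NAND I3 = L NAND L = H
N9 = NOT N1 = NOT H = L

N2 = H, N6 = H, N9 = L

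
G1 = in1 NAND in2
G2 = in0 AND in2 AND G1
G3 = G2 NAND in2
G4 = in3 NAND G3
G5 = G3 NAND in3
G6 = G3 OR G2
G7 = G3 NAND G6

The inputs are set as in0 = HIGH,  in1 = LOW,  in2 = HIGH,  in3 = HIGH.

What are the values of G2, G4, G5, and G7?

G2 = HIGH, G4 = HIGH, G5 = HIGH, G7 = HIGH

G1 = in1 NAND in2 = LOW NAND HIGH = HIGH
G2 = in0 AND in2 AND G1 = HIGH AND HIGH AND HIGH = HIGH
G3 = G2 NAND in2 = HIGH NAND HIGH = LOW
G4 = in3 NAND G3 = HIGH NAND LOW = HIGH
G5 = G3 NAND in3 = LOW NAND HIGH = HIGH
G6 = G3 OR G2 = LOW OR HIGH = HIGH
G7 = G3 NAND G6 = LOW NAND HIGH = HIGH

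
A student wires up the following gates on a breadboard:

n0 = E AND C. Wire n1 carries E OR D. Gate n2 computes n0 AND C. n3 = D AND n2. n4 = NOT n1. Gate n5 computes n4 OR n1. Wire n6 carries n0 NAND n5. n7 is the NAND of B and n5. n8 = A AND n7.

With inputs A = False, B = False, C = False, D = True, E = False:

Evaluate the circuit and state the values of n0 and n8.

n0 = False  n8 = False

n0 = E AND C = False AND False = False
n1 = E OR D = False OR True = True
n4 = NOT n1 = NOT True = False
n5 = n4 OR n1 = False OR True = True
n7 = B NAND n5 = False NAND True = True
n8 = A AND n7 = False AND True = False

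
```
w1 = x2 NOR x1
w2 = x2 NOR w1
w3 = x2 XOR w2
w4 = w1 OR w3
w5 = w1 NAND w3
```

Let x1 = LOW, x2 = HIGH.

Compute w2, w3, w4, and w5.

w2 = LOW; w3 = HIGH; w4 = HIGH; w5 = HIGH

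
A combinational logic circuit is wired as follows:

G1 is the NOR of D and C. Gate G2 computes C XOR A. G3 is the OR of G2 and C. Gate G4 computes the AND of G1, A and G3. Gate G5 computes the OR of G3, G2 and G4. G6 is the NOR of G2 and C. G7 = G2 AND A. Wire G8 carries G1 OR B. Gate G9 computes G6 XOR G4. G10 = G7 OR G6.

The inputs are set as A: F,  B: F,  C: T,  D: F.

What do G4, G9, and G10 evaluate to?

G4 = F, G9 = F, G10 = F

G1 = D NOR C = F NOR T = F
G2 = C XOR A = T XOR F = T
G3 = G2 OR C = T OR T = T
G4 = G1 AND A AND G3 = F AND F AND T = F
G6 = G2 NOR C = T NOR T = F
G7 = G2 AND A = T AND F = F
G9 = G6 XOR G4 = F XOR F = F
G10 = G7 OR G6 = F OR F = F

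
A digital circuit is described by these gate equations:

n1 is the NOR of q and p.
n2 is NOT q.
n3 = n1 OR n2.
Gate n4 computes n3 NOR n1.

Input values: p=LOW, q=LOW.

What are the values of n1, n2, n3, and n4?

n1 = q NOR p = LOW NOR LOW = HIGH
n2 = NOT q = NOT LOW = HIGH
n3 = n1 OR n2 = HIGH OR HIGH = HIGH
n4 = n3 NOR n1 = HIGH NOR HIGH = LOW

n1 = HIGH, n2 = HIGH, n3 = HIGH, n4 = LOW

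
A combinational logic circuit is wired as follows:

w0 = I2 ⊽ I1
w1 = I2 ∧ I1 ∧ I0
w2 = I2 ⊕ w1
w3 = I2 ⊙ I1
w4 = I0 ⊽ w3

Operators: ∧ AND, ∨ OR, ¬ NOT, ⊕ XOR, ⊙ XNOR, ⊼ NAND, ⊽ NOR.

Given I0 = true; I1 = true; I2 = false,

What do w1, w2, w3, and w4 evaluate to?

w1 = I2 AND I1 AND I0 = false AND true AND true = false
w2 = I2 XOR w1 = false XOR false = false
w3 = I2 XNOR I1 = false XNOR true = false
w4 = I0 NOR w3 = true NOR false = false

w1 = false, w2 = false, w3 = false, w4 = false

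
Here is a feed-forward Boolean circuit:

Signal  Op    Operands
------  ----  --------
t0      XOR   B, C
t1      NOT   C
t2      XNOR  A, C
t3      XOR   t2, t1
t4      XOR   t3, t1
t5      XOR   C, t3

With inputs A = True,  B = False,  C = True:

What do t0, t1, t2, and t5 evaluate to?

t0 = True, t1 = False, t2 = True, t5 = False

t0 = B XOR C = False XOR True = True
t1 = NOT C = NOT True = False
t2 = A XNOR C = True XNOR True = True
t3 = t2 XOR t1 = True XOR False = True
t5 = C XOR t3 = True XOR True = False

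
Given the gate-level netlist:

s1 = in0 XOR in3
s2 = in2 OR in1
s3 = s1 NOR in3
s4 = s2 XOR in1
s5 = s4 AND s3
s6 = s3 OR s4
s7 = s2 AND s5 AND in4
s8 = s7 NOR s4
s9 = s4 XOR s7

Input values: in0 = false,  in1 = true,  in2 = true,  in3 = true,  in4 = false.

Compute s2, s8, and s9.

s1 = in0 XOR in3 = false XOR true = true
s2 = in2 OR in1 = true OR true = true
s3 = s1 NOR in3 = true NOR true = false
s4 = s2 XOR in1 = true XOR true = false
s5 = s4 AND s3 = false AND false = false
s7 = s2 AND s5 AND in4 = true AND false AND false = false
s8 = s7 NOR s4 = false NOR false = true
s9 = s4 XOR s7 = false XOR false = false

s2 = true  s8 = true  s9 = false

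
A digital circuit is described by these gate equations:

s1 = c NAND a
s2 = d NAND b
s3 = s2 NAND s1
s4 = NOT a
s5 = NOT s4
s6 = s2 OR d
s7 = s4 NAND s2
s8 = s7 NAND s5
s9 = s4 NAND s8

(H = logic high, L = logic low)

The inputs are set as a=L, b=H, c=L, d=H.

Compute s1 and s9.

s1 = H, s9 = L

s1 = c NAND a = L NAND L = H
s2 = d NAND b = H NAND H = L
s4 = NOT a = NOT L = H
s5 = NOT s4 = NOT H = L
s7 = s4 NAND s2 = H NAND L = H
s8 = s7 NAND s5 = H NAND L = H
s9 = s4 NAND s8 = H NAND H = L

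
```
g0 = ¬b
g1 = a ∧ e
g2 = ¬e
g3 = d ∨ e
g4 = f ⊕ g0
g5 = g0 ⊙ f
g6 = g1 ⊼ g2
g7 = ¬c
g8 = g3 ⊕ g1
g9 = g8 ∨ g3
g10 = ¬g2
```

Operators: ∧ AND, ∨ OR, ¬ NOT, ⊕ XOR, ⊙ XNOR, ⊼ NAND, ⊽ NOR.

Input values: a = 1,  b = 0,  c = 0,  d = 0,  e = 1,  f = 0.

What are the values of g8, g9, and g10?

g8 = 0, g9 = 1, g10 = 1

g1 = a AND e = 1 AND 1 = 1
g2 = NOT e = NOT 1 = 0
g3 = d OR e = 0 OR 1 = 1
g8 = g3 XOR g1 = 1 XOR 1 = 0
g9 = g8 OR g3 = 0 OR 1 = 1
g10 = NOT g2 = NOT 0 = 1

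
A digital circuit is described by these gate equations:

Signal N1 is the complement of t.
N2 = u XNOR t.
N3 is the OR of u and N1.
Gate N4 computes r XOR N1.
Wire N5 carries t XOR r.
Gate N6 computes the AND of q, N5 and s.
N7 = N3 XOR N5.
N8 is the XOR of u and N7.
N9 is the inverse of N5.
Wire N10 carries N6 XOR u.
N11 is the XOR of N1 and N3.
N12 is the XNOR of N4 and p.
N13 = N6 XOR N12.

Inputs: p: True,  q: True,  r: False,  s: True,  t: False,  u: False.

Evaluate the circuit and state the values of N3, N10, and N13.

N1 = NOT t = NOT False = True
N3 = u OR N1 = False OR True = True
N4 = r XOR N1 = False XOR True = True
N5 = t XOR r = False XOR False = False
N6 = q AND N5 AND s = True AND False AND True = False
N10 = N6 XOR u = False XOR False = False
N12 = N4 XNOR p = True XNOR True = True
N13 = N6 XOR N12 = False XOR True = True

N3 = True, N10 = False, N13 = True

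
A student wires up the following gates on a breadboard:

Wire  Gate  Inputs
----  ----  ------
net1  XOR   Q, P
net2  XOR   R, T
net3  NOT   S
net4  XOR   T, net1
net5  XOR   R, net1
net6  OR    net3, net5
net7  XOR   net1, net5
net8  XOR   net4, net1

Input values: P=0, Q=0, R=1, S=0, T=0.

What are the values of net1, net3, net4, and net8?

net1 = 0; net3 = 1; net4 = 0; net8 = 0

net1 = Q XOR P = 0 XOR 0 = 0
net3 = NOT S = NOT 0 = 1
net4 = T XOR net1 = 0 XOR 0 = 0
net8 = net4 XOR net1 = 0 XOR 0 = 0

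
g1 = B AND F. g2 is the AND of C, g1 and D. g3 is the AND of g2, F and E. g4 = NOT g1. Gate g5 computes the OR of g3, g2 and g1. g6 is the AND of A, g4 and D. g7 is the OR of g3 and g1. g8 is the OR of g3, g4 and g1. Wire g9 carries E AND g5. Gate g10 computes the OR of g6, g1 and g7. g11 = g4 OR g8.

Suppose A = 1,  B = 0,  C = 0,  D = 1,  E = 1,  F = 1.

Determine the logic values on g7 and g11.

g1 = B AND F = 0 AND 1 = 0
g2 = C AND g1 AND D = 0 AND 0 AND 1 = 0
g3 = g2 AND F AND E = 0 AND 1 AND 1 = 0
g4 = NOT g1 = NOT 0 = 1
g7 = g3 OR g1 = 0 OR 0 = 0
g8 = g3 OR g4 OR g1 = 0 OR 1 OR 0 = 1
g11 = g4 OR g8 = 1 OR 1 = 1

g7 = 0  g11 = 1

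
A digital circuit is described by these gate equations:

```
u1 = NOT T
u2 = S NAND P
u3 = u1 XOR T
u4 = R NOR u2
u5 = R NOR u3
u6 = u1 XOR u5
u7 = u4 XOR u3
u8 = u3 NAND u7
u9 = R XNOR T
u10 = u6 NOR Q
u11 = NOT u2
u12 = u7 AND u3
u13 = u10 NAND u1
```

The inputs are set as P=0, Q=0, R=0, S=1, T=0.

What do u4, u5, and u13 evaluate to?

u4 = 0  u5 = 0  u13 = 1

u1 = NOT T = NOT 0 = 1
u2 = S NAND P = 1 NAND 0 = 1
u3 = u1 XOR T = 1 XOR 0 = 1
u4 = R NOR u2 = 0 NOR 1 = 0
u5 = R NOR u3 = 0 NOR 1 = 0
u6 = u1 XOR u5 = 1 XOR 0 = 1
u10 = u6 NOR Q = 1 NOR 0 = 0
u13 = u10 NAND u1 = 0 NAND 1 = 1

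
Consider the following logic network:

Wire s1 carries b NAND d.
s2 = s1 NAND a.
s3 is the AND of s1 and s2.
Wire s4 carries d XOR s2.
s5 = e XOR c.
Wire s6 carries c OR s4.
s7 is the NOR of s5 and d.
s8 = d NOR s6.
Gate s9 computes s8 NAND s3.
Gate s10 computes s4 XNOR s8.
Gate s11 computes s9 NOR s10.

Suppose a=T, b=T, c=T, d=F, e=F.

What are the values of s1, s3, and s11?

s1 = b NAND d = T NAND F = T
s2 = s1 NAND a = T NAND T = F
s3 = s1 AND s2 = T AND F = F
s4 = d XOR s2 = F XOR F = F
s6 = c OR s4 = T OR F = T
s8 = d NOR s6 = F NOR T = F
s9 = s8 NAND s3 = F NAND F = T
s10 = s4 XNOR s8 = F XNOR F = T
s11 = s9 NOR s10 = T NOR T = F

s1 = T, s3 = F, s11 = F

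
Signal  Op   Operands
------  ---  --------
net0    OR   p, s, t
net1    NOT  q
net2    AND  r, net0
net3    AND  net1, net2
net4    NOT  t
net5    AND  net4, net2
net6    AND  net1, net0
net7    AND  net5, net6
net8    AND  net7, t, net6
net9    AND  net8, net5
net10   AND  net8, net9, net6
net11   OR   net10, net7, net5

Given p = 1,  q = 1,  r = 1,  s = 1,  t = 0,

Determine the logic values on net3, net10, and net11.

net0 = p OR s OR t = 1 OR 1 OR 0 = 1
net1 = NOT q = NOT 1 = 0
net2 = r AND net0 = 1 AND 1 = 1
net3 = net1 AND net2 = 0 AND 1 = 0
net4 = NOT t = NOT 0 = 1
net5 = net4 AND net2 = 1 AND 1 = 1
net6 = net1 AND net0 = 0 AND 1 = 0
net7 = net5 AND net6 = 1 AND 0 = 0
net8 = net7 AND t AND net6 = 0 AND 0 AND 0 = 0
net9 = net8 AND net5 = 0 AND 1 = 0
net10 = net8 AND net9 AND net6 = 0 AND 0 AND 0 = 0
net11 = net10 OR net7 OR net5 = 0 OR 0 OR 1 = 1

net3 = 0, net10 = 0, net11 = 1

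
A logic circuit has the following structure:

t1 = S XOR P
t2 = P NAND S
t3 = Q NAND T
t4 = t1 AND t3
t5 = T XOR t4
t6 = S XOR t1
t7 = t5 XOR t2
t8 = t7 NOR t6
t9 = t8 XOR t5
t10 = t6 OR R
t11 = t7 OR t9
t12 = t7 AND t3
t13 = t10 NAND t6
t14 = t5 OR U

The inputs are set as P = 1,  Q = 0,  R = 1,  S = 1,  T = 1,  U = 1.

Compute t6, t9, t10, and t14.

t6 = 1  t9 = 1  t10 = 1  t14 = 1

t1 = S XOR P = 1 XOR 1 = 0
t2 = P NAND S = 1 NAND 1 = 0
t3 = Q NAND T = 0 NAND 1 = 1
t4 = t1 AND t3 = 0 AND 1 = 0
t5 = T XOR t4 = 1 XOR 0 = 1
t6 = S XOR t1 = 1 XOR 0 = 1
t7 = t5 XOR t2 = 1 XOR 0 = 1
t8 = t7 NOR t6 = 1 NOR 1 = 0
t9 = t8 XOR t5 = 0 XOR 1 = 1
t10 = t6 OR R = 1 OR 1 = 1
t14 = t5 OR U = 1 OR 1 = 1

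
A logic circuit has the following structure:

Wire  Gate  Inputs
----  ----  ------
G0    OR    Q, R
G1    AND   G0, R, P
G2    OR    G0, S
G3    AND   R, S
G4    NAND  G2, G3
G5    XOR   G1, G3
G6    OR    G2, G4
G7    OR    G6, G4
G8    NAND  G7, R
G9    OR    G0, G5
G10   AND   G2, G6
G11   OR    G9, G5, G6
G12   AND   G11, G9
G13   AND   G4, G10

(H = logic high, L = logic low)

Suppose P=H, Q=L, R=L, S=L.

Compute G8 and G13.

G8 = H; G13 = L

G0 = Q OR R = L OR L = L
G2 = G0 OR S = L OR L = L
G3 = R AND S = L AND L = L
G4 = G2 NAND G3 = L NAND L = H
G6 = G2 OR G4 = L OR H = H
G7 = G6 OR G4 = H OR H = H
G8 = G7 NAND R = H NAND L = H
G10 = G2 AND G6 = L AND H = L
G13 = G4 AND G10 = H AND L = L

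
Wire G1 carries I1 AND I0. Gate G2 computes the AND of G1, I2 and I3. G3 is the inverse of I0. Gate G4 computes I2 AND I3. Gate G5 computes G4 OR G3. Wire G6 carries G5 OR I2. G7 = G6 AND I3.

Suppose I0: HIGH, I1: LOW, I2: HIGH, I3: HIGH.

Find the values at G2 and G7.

G1 = I1 AND I0 = LOW AND HIGH = LOW
G2 = G1 AND I2 AND I3 = LOW AND HIGH AND HIGH = LOW
G3 = NOT I0 = NOT HIGH = LOW
G4 = I2 AND I3 = HIGH AND HIGH = HIGH
G5 = G4 OR G3 = HIGH OR LOW = HIGH
G6 = G5 OR I2 = HIGH OR HIGH = HIGH
G7 = G6 AND I3 = HIGH AND HIGH = HIGH

G2 = LOW; G7 = HIGH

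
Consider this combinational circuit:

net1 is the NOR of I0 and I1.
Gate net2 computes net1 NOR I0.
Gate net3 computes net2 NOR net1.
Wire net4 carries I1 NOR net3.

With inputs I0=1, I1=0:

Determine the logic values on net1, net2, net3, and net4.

net1 = 0; net2 = 0; net3 = 1; net4 = 0

net1 = I0 NOR I1 = 1 NOR 0 = 0
net2 = net1 NOR I0 = 0 NOR 1 = 0
net3 = net2 NOR net1 = 0 NOR 0 = 1
net4 = I1 NOR net3 = 0 NOR 1 = 0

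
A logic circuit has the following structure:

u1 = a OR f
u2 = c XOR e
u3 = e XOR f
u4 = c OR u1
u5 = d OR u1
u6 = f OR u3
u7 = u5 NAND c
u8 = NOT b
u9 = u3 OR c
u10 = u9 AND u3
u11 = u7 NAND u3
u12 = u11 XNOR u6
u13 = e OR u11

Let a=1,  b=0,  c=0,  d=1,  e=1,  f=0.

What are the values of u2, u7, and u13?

u2 = 1, u7 = 1, u13 = 1

u1 = a OR f = 1 OR 0 = 1
u2 = c XOR e = 0 XOR 1 = 1
u3 = e XOR f = 1 XOR 0 = 1
u5 = d OR u1 = 1 OR 1 = 1
u7 = u5 NAND c = 1 NAND 0 = 1
u11 = u7 NAND u3 = 1 NAND 1 = 0
u13 = e OR u11 = 1 OR 0 = 1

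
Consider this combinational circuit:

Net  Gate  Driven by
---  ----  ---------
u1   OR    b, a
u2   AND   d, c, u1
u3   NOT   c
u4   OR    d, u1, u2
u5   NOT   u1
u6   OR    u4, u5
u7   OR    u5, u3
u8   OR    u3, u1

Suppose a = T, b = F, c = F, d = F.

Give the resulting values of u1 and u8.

u1 = b OR a = F OR T = T
u3 = NOT c = NOT F = T
u8 = u3 OR u1 = T OR T = T

u1 = T, u8 = T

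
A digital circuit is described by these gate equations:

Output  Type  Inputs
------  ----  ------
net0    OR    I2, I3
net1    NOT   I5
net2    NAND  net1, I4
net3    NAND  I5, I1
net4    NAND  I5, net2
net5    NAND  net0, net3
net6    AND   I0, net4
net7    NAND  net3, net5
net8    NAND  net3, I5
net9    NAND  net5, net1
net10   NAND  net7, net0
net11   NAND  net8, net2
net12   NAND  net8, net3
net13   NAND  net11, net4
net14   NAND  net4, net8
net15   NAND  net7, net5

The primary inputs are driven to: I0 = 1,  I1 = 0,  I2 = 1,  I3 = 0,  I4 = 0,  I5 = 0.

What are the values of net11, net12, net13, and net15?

net0 = I2 OR I3 = 1 OR 0 = 1
net1 = NOT I5 = NOT 0 = 1
net2 = net1 NAND I4 = 1 NAND 0 = 1
net3 = I5 NAND I1 = 0 NAND 0 = 1
net4 = I5 NAND net2 = 0 NAND 1 = 1
net5 = net0 NAND net3 = 1 NAND 1 = 0
net7 = net3 NAND net5 = 1 NAND 0 = 1
net8 = net3 NAND I5 = 1 NAND 0 = 1
net11 = net8 NAND net2 = 1 NAND 1 = 0
net12 = net8 NAND net3 = 1 NAND 1 = 0
net13 = net11 NAND net4 = 0 NAND 1 = 1
net15 = net7 NAND net5 = 1 NAND 0 = 1

net11 = 0; net12 = 0; net13 = 1; net15 = 1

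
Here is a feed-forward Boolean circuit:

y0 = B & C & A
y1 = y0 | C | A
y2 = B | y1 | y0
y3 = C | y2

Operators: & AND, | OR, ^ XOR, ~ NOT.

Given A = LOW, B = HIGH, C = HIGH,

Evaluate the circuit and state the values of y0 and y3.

y0 = B AND C AND A = HIGH AND HIGH AND LOW = LOW
y1 = y0 OR C OR A = LOW OR HIGH OR LOW = HIGH
y2 = B OR y1 OR y0 = HIGH OR HIGH OR LOW = HIGH
y3 = C OR y2 = HIGH OR HIGH = HIGH

y0 = LOW, y3 = HIGH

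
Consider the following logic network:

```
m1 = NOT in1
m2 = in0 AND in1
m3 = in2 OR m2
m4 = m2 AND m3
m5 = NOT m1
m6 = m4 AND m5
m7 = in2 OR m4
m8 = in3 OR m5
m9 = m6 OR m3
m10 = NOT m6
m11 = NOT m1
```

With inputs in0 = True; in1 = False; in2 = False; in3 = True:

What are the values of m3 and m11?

m1 = NOT in1 = NOT False = True
m2 = in0 AND in1 = True AND False = False
m3 = in2 OR m2 = False OR False = False
m11 = NOT m1 = NOT True = False

m3 = False, m11 = False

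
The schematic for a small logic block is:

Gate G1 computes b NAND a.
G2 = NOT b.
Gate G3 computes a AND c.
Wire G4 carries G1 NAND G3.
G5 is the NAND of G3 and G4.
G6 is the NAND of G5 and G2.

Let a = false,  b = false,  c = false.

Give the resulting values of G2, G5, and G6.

G2 = true; G5 = true; G6 = false

G1 = b NAND a = false NAND false = true
G2 = NOT b = NOT false = true
G3 = a AND c = false AND false = false
G4 = G1 NAND G3 = true NAND false = true
G5 = G3 NAND G4 = false NAND true = true
G6 = G5 NAND G2 = true NAND true = false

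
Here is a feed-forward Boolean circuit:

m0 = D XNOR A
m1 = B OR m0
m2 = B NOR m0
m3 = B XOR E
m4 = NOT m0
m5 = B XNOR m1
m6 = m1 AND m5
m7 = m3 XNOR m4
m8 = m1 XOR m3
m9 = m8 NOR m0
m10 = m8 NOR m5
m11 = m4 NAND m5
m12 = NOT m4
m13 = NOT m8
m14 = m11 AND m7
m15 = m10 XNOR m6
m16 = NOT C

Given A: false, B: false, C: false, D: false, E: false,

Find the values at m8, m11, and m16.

m0 = D XNOR A = false XNOR false = true
m1 = B OR m0 = false OR true = true
m3 = B XOR E = false XOR false = false
m4 = NOT m0 = NOT true = false
m5 = B XNOR m1 = false XNOR true = false
m8 = m1 XOR m3 = true XOR false = true
m11 = m4 NAND m5 = false NAND false = true
m16 = NOT C = NOT false = true

m8 = true, m11 = true, m16 = true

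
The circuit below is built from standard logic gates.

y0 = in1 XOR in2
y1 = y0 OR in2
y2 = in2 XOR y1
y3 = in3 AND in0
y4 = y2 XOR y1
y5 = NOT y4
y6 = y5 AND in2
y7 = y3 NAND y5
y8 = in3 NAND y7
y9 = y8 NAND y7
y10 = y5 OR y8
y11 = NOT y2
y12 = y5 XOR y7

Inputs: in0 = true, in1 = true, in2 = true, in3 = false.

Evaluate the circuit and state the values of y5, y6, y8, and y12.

y0 = in1 XOR in2 = true XOR true = false
y1 = y0 OR in2 = false OR true = true
y2 = in2 XOR y1 = true XOR true = false
y3 = in3 AND in0 = false AND true = false
y4 = y2 XOR y1 = false XOR true = true
y5 = NOT y4 = NOT true = false
y6 = y5 AND in2 = false AND true = false
y7 = y3 NAND y5 = false NAND false = true
y8 = in3 NAND y7 = false NAND true = true
y12 = y5 XOR y7 = false XOR true = true

y5 = false, y6 = false, y8 = true, y12 = true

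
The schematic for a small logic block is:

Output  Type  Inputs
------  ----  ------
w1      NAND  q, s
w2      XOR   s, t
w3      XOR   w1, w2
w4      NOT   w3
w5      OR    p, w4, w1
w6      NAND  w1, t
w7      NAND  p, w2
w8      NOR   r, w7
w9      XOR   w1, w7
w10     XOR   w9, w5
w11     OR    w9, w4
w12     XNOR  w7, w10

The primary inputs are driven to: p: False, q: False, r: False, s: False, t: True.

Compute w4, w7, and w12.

w4 = True; w7 = True; w12 = True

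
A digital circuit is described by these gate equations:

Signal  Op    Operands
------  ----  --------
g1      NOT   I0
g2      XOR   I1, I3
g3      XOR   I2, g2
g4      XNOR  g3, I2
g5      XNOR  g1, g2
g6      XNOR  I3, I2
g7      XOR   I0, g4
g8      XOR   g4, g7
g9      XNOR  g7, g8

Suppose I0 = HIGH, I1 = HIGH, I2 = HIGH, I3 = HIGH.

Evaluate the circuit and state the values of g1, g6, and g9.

g1 = NOT I0 = NOT HIGH = LOW
g2 = I1 XOR I3 = HIGH XOR HIGH = LOW
g3 = I2 XOR g2 = HIGH XOR LOW = HIGH
g4 = g3 XNOR I2 = HIGH XNOR HIGH = HIGH
g6 = I3 XNOR I2 = HIGH XNOR HIGH = HIGH
g7 = I0 XOR g4 = HIGH XOR HIGH = LOW
g8 = g4 XOR g7 = HIGH XOR LOW = HIGH
g9 = g7 XNOR g8 = LOW XNOR HIGH = LOW

g1 = LOW, g6 = HIGH, g9 = LOW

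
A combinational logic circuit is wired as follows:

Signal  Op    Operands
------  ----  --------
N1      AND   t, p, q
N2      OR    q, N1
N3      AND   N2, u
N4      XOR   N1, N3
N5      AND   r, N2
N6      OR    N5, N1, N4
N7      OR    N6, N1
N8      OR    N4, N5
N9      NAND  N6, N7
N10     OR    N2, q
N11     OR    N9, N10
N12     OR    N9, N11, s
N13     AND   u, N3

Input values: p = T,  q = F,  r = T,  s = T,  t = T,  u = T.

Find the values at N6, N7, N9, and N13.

N1 = t AND p AND q = T AND T AND F = F
N2 = q OR N1 = F OR F = F
N3 = N2 AND u = F AND T = F
N4 = N1 XOR N3 = F XOR F = F
N5 = r AND N2 = T AND F = F
N6 = N5 OR N1 OR N4 = F OR F OR F = F
N7 = N6 OR N1 = F OR F = F
N9 = N6 NAND N7 = F NAND F = T
N13 = u AND N3 = T AND F = F

N6 = F; N7 = F; N9 = T; N13 = F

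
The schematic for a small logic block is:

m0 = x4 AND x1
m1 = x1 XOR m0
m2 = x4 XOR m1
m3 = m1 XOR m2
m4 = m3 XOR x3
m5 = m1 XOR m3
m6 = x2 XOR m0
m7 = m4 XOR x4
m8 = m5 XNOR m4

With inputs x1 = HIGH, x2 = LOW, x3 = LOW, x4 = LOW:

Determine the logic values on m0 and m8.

m0 = x4 AND x1 = LOW AND HIGH = LOW
m1 = x1 XOR m0 = HIGH XOR LOW = HIGH
m2 = x4 XOR m1 = LOW XOR HIGH = HIGH
m3 = m1 XOR m2 = HIGH XOR HIGH = LOW
m4 = m3 XOR x3 = LOW XOR LOW = LOW
m5 = m1 XOR m3 = HIGH XOR LOW = HIGH
m8 = m5 XNOR m4 = HIGH XNOR LOW = LOW

m0 = LOW, m8 = LOW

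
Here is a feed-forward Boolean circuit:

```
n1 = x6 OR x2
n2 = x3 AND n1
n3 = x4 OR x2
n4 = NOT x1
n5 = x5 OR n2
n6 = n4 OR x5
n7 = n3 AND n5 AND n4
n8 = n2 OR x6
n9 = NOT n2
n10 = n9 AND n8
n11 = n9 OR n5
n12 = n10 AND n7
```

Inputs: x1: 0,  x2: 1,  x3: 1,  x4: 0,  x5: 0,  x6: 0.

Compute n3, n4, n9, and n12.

n3 = 1; n4 = 1; n9 = 0; n12 = 0

n1 = x6 OR x2 = 0 OR 1 = 1
n2 = x3 AND n1 = 1 AND 1 = 1
n3 = x4 OR x2 = 0 OR 1 = 1
n4 = NOT x1 = NOT 0 = 1
n5 = x5 OR n2 = 0 OR 1 = 1
n7 = n3 AND n5 AND n4 = 1 AND 1 AND 1 = 1
n8 = n2 OR x6 = 1 OR 0 = 1
n9 = NOT n2 = NOT 1 = 0
n10 = n9 AND n8 = 0 AND 1 = 0
n12 = n10 AND n7 = 0 AND 1 = 0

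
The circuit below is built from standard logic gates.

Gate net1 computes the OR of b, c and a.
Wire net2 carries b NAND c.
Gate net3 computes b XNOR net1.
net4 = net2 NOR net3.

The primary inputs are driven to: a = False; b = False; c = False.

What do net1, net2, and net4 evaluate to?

net1 = b OR c OR a = False OR False OR False = False
net2 = b NAND c = False NAND False = True
net3 = b XNOR net1 = False XNOR False = True
net4 = net2 NOR net3 = True NOR True = False

net1 = False, net2 = True, net4 = False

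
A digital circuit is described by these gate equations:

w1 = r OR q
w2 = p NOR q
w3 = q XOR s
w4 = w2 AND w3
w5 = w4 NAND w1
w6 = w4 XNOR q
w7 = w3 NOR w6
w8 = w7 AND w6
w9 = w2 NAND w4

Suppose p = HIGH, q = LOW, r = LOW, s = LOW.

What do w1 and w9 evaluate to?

w1 = LOW, w9 = HIGH

w1 = r OR q = LOW OR LOW = LOW
w2 = p NOR q = HIGH NOR LOW = LOW
w3 = q XOR s = LOW XOR LOW = LOW
w4 = w2 AND w3 = LOW AND LOW = LOW
w9 = w2 NAND w4 = LOW NAND LOW = HIGH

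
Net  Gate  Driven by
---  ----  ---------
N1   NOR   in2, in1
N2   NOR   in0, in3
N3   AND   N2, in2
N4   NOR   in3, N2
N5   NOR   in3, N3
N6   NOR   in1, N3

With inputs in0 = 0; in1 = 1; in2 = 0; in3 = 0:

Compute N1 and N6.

N1 = in2 NOR in1 = 0 NOR 1 = 0
N2 = in0 NOR in3 = 0 NOR 0 = 1
N3 = N2 AND in2 = 1 AND 0 = 0
N6 = in1 NOR N3 = 1 NOR 0 = 0

N1 = 0  N6 = 0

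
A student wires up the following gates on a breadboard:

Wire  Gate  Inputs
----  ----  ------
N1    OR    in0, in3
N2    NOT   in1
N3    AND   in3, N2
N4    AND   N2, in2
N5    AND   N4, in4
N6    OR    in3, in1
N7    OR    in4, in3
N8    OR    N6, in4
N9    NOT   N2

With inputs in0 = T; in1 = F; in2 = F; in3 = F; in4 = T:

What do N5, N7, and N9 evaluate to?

N5 = F  N7 = T  N9 = F

N2 = NOT in1 = NOT F = T
N4 = N2 AND in2 = T AND F = F
N5 = N4 AND in4 = F AND T = F
N7 = in4 OR in3 = T OR F = T
N9 = NOT N2 = NOT T = F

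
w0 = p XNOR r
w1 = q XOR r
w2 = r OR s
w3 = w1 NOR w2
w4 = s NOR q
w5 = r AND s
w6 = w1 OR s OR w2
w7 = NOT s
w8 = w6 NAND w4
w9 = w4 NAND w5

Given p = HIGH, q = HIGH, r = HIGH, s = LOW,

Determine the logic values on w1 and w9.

w1 = LOW, w9 = HIGH

w1 = q XOR r = HIGH XOR HIGH = LOW
w4 = s NOR q = LOW NOR HIGH = LOW
w5 = r AND s = HIGH AND LOW = LOW
w9 = w4 NAND w5 = LOW NAND LOW = HIGH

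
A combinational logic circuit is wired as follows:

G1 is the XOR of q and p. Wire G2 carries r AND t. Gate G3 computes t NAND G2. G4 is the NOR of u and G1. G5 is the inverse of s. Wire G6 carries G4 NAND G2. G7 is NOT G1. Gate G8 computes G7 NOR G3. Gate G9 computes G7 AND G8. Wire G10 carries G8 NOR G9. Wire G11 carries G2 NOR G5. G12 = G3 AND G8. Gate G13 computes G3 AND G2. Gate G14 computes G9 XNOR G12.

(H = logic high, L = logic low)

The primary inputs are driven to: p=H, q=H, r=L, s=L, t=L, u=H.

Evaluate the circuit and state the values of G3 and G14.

G1 = q XOR p = H XOR H = L
G2 = r AND t = L AND L = L
G3 = t NAND G2 = L NAND L = H
G7 = NOT G1 = NOT L = H
G8 = G7 NOR G3 = H NOR H = L
G9 = G7 AND G8 = H AND L = L
G12 = G3 AND G8 = H AND L = L
G14 = G9 XNOR G12 = L XNOR L = H

G3 = H, G14 = H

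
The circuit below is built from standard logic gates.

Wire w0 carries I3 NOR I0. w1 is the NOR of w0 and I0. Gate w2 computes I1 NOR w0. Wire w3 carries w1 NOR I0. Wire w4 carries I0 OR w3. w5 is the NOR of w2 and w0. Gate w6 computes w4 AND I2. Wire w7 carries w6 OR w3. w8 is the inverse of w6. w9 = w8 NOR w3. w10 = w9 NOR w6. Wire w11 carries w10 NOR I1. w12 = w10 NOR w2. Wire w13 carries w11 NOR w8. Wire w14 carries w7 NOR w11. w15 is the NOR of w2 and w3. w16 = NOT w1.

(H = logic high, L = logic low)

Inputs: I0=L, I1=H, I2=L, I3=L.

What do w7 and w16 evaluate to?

w0 = I3 NOR I0 = L NOR L = H
w1 = w0 NOR I0 = H NOR L = L
w3 = w1 NOR I0 = L NOR L = H
w4 = I0 OR w3 = L OR H = H
w6 = w4 AND I2 = H AND L = L
w7 = w6 OR w3 = L OR H = H
w16 = NOT w1 = NOT L = H

w7 = H, w16 = H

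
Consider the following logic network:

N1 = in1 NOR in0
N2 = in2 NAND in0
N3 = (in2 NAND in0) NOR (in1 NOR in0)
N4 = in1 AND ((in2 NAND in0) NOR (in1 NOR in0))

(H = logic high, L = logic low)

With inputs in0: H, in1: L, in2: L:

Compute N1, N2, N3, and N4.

N1 = L NOR H = L
N2 = L NAND H = H
N3 = (L NAND H) NOR (L NOR H) = L
N4 = L AND ((L NAND H) NOR (L NOR H)) = L

N1 = L; N2 = H; N3 = L; N4 = L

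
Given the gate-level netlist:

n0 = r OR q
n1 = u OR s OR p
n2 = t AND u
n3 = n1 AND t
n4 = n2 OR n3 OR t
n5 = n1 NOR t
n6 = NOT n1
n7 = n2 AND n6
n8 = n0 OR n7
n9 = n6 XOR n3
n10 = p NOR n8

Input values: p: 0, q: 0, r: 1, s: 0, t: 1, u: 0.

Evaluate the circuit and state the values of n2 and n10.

n2 = 0  n10 = 0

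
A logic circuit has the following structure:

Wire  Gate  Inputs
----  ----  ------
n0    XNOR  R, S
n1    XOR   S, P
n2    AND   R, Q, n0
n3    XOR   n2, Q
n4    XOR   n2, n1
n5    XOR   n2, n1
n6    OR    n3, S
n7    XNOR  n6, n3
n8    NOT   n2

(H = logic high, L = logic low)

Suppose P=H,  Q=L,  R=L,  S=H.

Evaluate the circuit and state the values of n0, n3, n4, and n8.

n0 = R XNOR S = L XNOR H = L
n1 = S XOR P = H XOR H = L
n2 = R AND Q AND n0 = L AND L AND L = L
n3 = n2 XOR Q = L XOR L = L
n4 = n2 XOR n1 = L XOR L = L
n8 = NOT n2 = NOT L = H

n0 = L, n3 = L, n4 = L, n8 = H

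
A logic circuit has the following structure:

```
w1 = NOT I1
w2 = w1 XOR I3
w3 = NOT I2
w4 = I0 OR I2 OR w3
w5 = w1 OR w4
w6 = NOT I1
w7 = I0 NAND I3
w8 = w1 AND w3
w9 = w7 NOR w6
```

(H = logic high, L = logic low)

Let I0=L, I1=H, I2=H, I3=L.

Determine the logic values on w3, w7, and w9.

w3 = L; w7 = H; w9 = L

w3 = NOT I2 = NOT H = L
w6 = NOT I1 = NOT H = L
w7 = I0 NAND I3 = L NAND L = H
w9 = w7 NOR w6 = H NOR L = L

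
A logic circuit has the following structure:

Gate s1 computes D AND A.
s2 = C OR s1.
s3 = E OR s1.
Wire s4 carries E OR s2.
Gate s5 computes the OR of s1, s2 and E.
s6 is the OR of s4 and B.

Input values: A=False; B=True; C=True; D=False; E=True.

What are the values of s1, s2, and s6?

s1 = False, s2 = True, s6 = True

s1 = D AND A = False AND False = False
s2 = C OR s1 = True OR False = True
s4 = E OR s2 = True OR True = True
s6 = s4 OR B = True OR True = True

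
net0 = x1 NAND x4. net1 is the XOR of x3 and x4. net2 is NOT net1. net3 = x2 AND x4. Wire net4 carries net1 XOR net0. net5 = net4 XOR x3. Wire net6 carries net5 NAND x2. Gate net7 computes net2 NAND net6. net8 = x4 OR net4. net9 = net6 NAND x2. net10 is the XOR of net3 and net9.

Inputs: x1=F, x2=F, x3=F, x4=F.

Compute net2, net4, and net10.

net2 = T, net4 = T, net10 = T

net0 = x1 NAND x4 = F NAND F = T
net1 = x3 XOR x4 = F XOR F = F
net2 = NOT net1 = NOT F = T
net3 = x2 AND x4 = F AND F = F
net4 = net1 XOR net0 = F XOR T = T
net5 = net4 XOR x3 = T XOR F = T
net6 = net5 NAND x2 = T NAND F = T
net9 = net6 NAND x2 = T NAND F = T
net10 = net3 XOR net9 = F XOR T = T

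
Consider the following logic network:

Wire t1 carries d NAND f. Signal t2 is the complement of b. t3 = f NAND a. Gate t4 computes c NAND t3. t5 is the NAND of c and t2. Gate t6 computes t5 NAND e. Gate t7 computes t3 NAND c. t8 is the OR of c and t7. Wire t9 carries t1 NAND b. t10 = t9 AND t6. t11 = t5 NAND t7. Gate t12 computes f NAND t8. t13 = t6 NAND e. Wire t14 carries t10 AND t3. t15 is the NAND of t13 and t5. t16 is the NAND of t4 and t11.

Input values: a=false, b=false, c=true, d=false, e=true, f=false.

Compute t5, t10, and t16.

t5 = false  t10 = true  t16 = true

t1 = d NAND f = false NAND false = true
t2 = NOT b = NOT false = true
t3 = f NAND a = false NAND false = true
t4 = c NAND t3 = true NAND true = false
t5 = c NAND t2 = true NAND true = false
t6 = t5 NAND e = false NAND true = true
t7 = t3 NAND c = true NAND true = false
t9 = t1 NAND b = true NAND false = true
t10 = t9 AND t6 = true AND true = true
t11 = t5 NAND t7 = false NAND false = true
t16 = t4 NAND t11 = false NAND true = true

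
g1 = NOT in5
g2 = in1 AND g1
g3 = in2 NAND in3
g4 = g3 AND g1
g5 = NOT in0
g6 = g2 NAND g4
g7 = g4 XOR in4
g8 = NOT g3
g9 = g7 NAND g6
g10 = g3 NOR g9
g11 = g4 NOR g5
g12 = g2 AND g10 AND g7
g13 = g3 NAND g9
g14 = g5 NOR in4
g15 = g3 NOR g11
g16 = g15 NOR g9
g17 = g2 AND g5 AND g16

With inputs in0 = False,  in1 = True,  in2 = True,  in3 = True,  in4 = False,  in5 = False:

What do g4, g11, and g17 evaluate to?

g4 = False  g11 = False  g17 = False

g1 = NOT in5 = NOT False = True
g2 = in1 AND g1 = True AND True = True
g3 = in2 NAND in3 = True NAND True = False
g4 = g3 AND g1 = False AND True = False
g5 = NOT in0 = NOT False = True
g6 = g2 NAND g4 = True NAND False = True
g7 = g4 XOR in4 = False XOR False = False
g9 = g7 NAND g6 = False NAND True = True
g11 = g4 NOR g5 = False NOR True = False
g15 = g3 NOR g11 = False NOR False = True
g16 = g15 NOR g9 = True NOR True = False
g17 = g2 AND g5 AND g16 = True AND True AND False = False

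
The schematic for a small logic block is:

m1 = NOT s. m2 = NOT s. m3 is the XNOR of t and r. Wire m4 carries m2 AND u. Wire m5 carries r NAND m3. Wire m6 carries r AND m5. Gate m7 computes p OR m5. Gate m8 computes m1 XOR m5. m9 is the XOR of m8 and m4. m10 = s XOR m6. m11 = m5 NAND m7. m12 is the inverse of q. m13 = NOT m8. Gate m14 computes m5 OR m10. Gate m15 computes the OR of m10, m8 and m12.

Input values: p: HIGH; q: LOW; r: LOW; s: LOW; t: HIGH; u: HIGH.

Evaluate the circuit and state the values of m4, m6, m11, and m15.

m1 = NOT s = NOT LOW = HIGH
m2 = NOT s = NOT LOW = HIGH
m3 = t XNOR r = HIGH XNOR LOW = LOW
m4 = m2 AND u = HIGH AND HIGH = HIGH
m5 = r NAND m3 = LOW NAND LOW = HIGH
m6 = r AND m5 = LOW AND HIGH = LOW
m7 = p OR m5 = HIGH OR HIGH = HIGH
m8 = m1 XOR m5 = HIGH XOR HIGH = LOW
m10 = s XOR m6 = LOW XOR LOW = LOW
m11 = m5 NAND m7 = HIGH NAND HIGH = LOW
m12 = NOT q = NOT LOW = HIGH
m15 = m10 OR m8 OR m12 = LOW OR LOW OR HIGH = HIGH

m4 = HIGH  m6 = LOW  m11 = LOW  m15 = HIGH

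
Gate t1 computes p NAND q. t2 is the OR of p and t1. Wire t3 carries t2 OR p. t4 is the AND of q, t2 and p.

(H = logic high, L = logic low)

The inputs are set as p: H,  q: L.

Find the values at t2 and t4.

t1 = p NAND q = H NAND L = H
t2 = p OR t1 = H OR H = H
t4 = q AND t2 AND p = L AND H AND H = L

t2 = H, t4 = L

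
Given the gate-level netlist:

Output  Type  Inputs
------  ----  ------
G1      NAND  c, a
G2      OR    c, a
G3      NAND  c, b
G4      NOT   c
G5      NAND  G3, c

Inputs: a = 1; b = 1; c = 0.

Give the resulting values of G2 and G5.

G2 = 1; G5 = 1

G2 = c OR a = 0 OR 1 = 1
G3 = c NAND b = 0 NAND 1 = 1
G5 = G3 NAND c = 1 NAND 0 = 1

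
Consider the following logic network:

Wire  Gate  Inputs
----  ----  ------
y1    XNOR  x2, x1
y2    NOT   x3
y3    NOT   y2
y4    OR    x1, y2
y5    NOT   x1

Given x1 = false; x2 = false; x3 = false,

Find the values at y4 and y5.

y4 = true, y5 = true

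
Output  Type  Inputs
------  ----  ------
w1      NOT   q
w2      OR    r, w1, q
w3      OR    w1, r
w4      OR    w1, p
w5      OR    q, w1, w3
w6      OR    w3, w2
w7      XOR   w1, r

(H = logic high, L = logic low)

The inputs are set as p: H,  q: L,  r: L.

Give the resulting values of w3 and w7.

w1 = NOT q = NOT L = H
w3 = w1 OR r = H OR L = H
w7 = w1 XOR r = H XOR L = H

w3 = H; w7 = H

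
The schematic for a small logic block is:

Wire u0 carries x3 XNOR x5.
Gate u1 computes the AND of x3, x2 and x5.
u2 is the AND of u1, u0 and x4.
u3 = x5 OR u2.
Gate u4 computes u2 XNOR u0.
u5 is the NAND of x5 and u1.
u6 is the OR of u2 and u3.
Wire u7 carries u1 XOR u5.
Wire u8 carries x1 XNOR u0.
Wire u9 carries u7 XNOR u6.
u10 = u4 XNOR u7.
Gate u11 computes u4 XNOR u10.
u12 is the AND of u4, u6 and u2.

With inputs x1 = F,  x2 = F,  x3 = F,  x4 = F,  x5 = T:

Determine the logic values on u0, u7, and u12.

u0 = F, u7 = T, u12 = F

u0 = x3 XNOR x5 = F XNOR T = F
u1 = x3 AND x2 AND x5 = F AND F AND T = F
u2 = u1 AND u0 AND x4 = F AND F AND F = F
u3 = x5 OR u2 = T OR F = T
u4 = u2 XNOR u0 = F XNOR F = T
u5 = x5 NAND u1 = T NAND F = T
u6 = u2 OR u3 = F OR T = T
u7 = u1 XOR u5 = F XOR T = T
u12 = u4 AND u6 AND u2 = T AND T AND F = F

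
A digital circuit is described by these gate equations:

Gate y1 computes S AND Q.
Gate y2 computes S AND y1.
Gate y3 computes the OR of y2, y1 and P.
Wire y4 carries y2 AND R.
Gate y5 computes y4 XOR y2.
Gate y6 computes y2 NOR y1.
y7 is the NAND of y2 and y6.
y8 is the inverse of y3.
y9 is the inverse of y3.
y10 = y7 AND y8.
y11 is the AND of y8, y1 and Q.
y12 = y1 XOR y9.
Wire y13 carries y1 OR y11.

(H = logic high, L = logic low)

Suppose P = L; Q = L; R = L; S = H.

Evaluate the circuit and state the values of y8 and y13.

y8 = H, y13 = L

y1 = S AND Q = H AND L = L
y2 = S AND y1 = H AND L = L
y3 = y2 OR y1 OR P = L OR L OR L = L
y8 = NOT y3 = NOT L = H
y11 = y8 AND y1 AND Q = H AND L AND L = L
y13 = y1 OR y11 = L OR L = L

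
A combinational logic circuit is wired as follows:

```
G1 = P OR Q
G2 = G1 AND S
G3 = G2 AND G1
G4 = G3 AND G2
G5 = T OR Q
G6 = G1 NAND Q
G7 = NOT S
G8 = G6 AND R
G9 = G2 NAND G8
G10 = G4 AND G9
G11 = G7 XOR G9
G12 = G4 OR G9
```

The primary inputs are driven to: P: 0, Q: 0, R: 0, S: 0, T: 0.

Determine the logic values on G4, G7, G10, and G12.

G4 = 0, G7 = 1, G10 = 0, G12 = 1

G1 = P OR Q = 0 OR 0 = 0
G2 = G1 AND S = 0 AND 0 = 0
G3 = G2 AND G1 = 0 AND 0 = 0
G4 = G3 AND G2 = 0 AND 0 = 0
G6 = G1 NAND Q = 0 NAND 0 = 1
G7 = NOT S = NOT 0 = 1
G8 = G6 AND R = 1 AND 0 = 0
G9 = G2 NAND G8 = 0 NAND 0 = 1
G10 = G4 AND G9 = 0 AND 1 = 0
G12 = G4 OR G9 = 0 OR 1 = 1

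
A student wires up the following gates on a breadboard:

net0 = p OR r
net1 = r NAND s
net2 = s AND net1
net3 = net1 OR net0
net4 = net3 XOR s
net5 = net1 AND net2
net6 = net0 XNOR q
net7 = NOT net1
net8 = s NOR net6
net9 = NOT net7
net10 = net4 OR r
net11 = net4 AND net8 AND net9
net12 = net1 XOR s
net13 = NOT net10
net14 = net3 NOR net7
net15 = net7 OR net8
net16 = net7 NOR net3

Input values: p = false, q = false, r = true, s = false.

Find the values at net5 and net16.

net0 = p OR r = false OR true = true
net1 = r NAND s = true NAND false = true
net2 = s AND net1 = false AND true = false
net3 = net1 OR net0 = true OR true = true
net5 = net1 AND net2 = true AND false = false
net7 = NOT net1 = NOT true = false
net16 = net7 NOR net3 = false NOR true = false

net5 = false  net16 = false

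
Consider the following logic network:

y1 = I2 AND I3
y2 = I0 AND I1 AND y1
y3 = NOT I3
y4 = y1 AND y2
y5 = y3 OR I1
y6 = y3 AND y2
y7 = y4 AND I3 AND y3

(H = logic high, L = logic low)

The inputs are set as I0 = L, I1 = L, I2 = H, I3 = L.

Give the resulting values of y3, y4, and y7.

y3 = H  y4 = L  y7 = L

y1 = I2 AND I3 = H AND L = L
y2 = I0 AND I1 AND y1 = L AND L AND L = L
y3 = NOT I3 = NOT L = H
y4 = y1 AND y2 = L AND L = L
y7 = y4 AND I3 AND y3 = L AND L AND H = L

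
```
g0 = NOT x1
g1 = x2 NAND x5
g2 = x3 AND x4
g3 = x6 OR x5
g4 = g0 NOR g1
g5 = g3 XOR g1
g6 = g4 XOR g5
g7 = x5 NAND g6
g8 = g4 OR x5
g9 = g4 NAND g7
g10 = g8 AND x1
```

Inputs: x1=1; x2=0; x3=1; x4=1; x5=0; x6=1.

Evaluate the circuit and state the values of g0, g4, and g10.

g0 = 0; g4 = 0; g10 = 0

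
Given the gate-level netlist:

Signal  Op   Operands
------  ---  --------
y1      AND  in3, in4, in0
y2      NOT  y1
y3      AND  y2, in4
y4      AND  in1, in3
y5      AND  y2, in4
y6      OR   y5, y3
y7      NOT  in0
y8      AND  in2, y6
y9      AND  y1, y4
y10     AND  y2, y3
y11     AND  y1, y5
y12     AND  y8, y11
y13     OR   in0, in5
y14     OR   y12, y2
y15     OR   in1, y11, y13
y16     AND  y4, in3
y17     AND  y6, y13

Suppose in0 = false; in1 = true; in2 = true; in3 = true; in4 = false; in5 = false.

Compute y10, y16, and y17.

y10 = false; y16 = true; y17 = false

y1 = in3 AND in4 AND in0 = true AND false AND false = false
y2 = NOT y1 = NOT false = true
y3 = y2 AND in4 = true AND false = false
y4 = in1 AND in3 = true AND true = true
y5 = y2 AND in4 = true AND false = false
y6 = y5 OR y3 = false OR false = false
y10 = y2 AND y3 = true AND false = false
y13 = in0 OR in5 = false OR false = false
y16 = y4 AND in3 = true AND true = true
y17 = y6 AND y13 = false AND false = false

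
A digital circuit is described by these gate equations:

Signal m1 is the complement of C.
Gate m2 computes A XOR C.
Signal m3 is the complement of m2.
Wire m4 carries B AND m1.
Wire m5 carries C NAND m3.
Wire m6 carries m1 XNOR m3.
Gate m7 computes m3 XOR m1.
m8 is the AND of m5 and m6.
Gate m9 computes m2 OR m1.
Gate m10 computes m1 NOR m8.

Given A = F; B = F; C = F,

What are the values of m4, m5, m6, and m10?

m4 = F, m5 = T, m6 = T, m10 = F

m1 = NOT C = NOT F = T
m2 = A XOR C = F XOR F = F
m3 = NOT m2 = NOT F = T
m4 = B AND m1 = F AND T = F
m5 = C NAND m3 = F NAND T = T
m6 = m1 XNOR m3 = T XNOR T = T
m8 = m5 AND m6 = T AND T = T
m10 = m1 NOR m8 = T NOR T = F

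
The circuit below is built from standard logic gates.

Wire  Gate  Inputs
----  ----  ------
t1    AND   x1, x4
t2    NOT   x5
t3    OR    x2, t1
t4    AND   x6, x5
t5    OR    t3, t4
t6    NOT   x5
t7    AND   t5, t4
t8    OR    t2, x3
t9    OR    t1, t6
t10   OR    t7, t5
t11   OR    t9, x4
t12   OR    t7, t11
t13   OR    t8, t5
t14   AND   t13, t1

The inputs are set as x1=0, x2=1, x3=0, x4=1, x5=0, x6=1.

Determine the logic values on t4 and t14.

t4 = 0  t14 = 0

t1 = x1 AND x4 = 0 AND 1 = 0
t2 = NOT x5 = NOT 0 = 1
t3 = x2 OR t1 = 1 OR 0 = 1
t4 = x6 AND x5 = 1 AND 0 = 0
t5 = t3 OR t4 = 1 OR 0 = 1
t8 = t2 OR x3 = 1 OR 0 = 1
t13 = t8 OR t5 = 1 OR 1 = 1
t14 = t13 AND t1 = 1 AND 0 = 0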